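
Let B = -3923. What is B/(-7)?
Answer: 3923/7 ≈ 560.43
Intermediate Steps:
B/(-7) = -3923/(-7) = -3923*(-⅐) = 3923/7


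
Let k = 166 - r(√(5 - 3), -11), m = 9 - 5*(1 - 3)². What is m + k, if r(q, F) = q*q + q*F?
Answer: 153 + 11*√2 ≈ 168.56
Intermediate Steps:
m = -11 (m = 9 - 5*(-2)² = 9 - 5*4 = 9 - 20 = -11)
r(q, F) = q² + F*q
k = 166 - √2*(-11 + √2) (k = 166 - √(5 - 3)*(-11 + √(5 - 3)) = 166 - √2*(-11 + √2) ≈ 179.56)
m + k = -11 + (164 + 11*√2) = 153 + 11*√2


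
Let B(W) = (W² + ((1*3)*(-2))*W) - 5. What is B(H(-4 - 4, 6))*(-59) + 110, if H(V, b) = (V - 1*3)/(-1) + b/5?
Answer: -101444/25 ≈ -4057.8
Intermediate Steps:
H(V, b) = 3 - V + b/5 (H(V, b) = (V - 3)*(-1) + b*(⅕) = (-3 + V)*(-1) + b/5 = (3 - V) + b/5 = 3 - V + b/5)
B(W) = -5 + W² - 6*W (B(W) = (W² + (3*(-2))*W) - 5 = (W² - 6*W) - 5 = -5 + W² - 6*W)
B(H(-4 - 4, 6))*(-59) + 110 = (-5 + (3 - (-4 - 4) + (⅕)*6)² - 6*(3 - (-4 - 4) + (⅕)*6))*(-59) + 110 = (-5 + (3 - 1*(-8) + 6/5)² - 6*(3 - 1*(-8) + 6/5))*(-59) + 110 = (-5 + (3 + 8 + 6/5)² - 6*(3 + 8 + 6/5))*(-59) + 110 = (-5 + (61/5)² - 6*61/5)*(-59) + 110 = (-5 + 3721/25 - 366/5)*(-59) + 110 = (1766/25)*(-59) + 110 = -104194/25 + 110 = -101444/25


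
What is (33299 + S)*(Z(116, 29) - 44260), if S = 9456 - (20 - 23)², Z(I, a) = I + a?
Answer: -1885739790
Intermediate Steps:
S = 9447 (S = 9456 - 1*(-3)² = 9456 - 1*9 = 9456 - 9 = 9447)
(33299 + S)*(Z(116, 29) - 44260) = (33299 + 9447)*((116 + 29) - 44260) = 42746*(145 - 44260) = 42746*(-44115) = -1885739790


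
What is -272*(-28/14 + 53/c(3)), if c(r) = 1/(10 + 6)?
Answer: -230112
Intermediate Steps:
c(r) = 1/16
-272*(-28/14 + 53/c(3)) = -272*(-28/14 + 53/(1/16)) = -272*(-28*1/14 + 53*16) = -272*(-2 + 848) = -272*846 = -230112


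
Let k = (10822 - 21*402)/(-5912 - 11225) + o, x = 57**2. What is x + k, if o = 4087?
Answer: 125714652/17137 ≈ 7335.9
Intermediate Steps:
x = 3249
k = 70036539/17137 (k = (10822 - 21*402)/(-5912 - 11225) + 4087 = (10822 - 8442)/(-17137) + 4087 = 2380*(-1/17137) + 4087 = -2380/17137 + 4087 = 70036539/17137 ≈ 4086.9)
x + k = 3249 + 70036539/17137 = 125714652/17137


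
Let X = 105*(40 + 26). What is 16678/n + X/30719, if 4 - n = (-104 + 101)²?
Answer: -512296832/153595 ≈ -3335.4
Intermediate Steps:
n = -5 (n = 4 - (-104 + 101)² = 4 - 1*(-3)² = 4 - 1*9 = 4 - 9 = -5)
X = 6930 (X = 105*66 = 6930)
16678/n + X/30719 = 16678/(-5) + 6930/30719 = 16678*(-⅕) + 6930*(1/30719) = -16678/5 + 6930/30719 = -512296832/153595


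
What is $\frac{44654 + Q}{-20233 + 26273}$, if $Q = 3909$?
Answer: $\frac{48563}{6040} \approx 8.0402$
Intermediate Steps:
$\frac{44654 + Q}{-20233 + 26273} = \frac{44654 + 3909}{-20233 + 26273} = \frac{48563}{6040}$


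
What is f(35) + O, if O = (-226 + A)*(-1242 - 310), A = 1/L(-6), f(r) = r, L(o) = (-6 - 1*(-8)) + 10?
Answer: 1051973/3 ≈ 3.5066e+5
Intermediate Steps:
L(o) = 12 (L(o) = (-6 + 8) + 10 = 2 + 10 = 12)
A = 1/12 ≈ 0.083333
O = 1051868/3 (O = (-226 + 1/12)*(-1242 - 310) = -2711/12*(-1552) = 1051868/3 ≈ 3.5062e+5)
f(35) + O = 35 + 1051868/3 = 1051973/3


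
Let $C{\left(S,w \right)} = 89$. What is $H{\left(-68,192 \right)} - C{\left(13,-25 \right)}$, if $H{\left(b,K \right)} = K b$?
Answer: $-13145$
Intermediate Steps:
$H{\left(-68,192 \right)} - C{\left(13,-25 \right)} = 192 \left(-68\right) - 89 = -13056 - 89 = -13145$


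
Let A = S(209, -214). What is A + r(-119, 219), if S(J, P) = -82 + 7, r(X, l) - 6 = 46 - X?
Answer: 96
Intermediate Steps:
r(X, l) = 52 - X (r(X, l) = 6 + (46 - X) = 52 - X)
S(J, P) = -75
A = -75
A + r(-119, 219) = -75 + (52 - 1*(-119)) = -75 + (52 + 119) = -75 + 171 = 96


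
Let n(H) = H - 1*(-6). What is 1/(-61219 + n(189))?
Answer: -1/61024 ≈ -1.6387e-5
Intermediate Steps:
n(H) = 6 + H (n(H) = H + 6 = 6 + H)
1/(-61219 + n(189)) = 1/(-61219 + (6 + 189)) = 1/(-61219 + 195) = 1/(-61024) = -1/61024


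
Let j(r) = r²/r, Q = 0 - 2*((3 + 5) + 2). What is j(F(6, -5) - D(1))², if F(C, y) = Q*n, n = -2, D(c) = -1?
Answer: 1681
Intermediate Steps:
Q = -20 (Q = 0 - 2*(8 + 2) = 0 - 2*10 = 0 - 20 = -20)
F(C, y) = 40 (F(C, y) = -20*(-2) = 40)
j(r) = r
j(F(6, -5) - D(1))² = (40 - 1*(-1))² = (40 + 1)² = 41² = 1681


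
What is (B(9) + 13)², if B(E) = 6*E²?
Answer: 249001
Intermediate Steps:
(B(9) + 13)² = (6*9² + 13)² = (6*81 + 13)² = (486 + 13)² = 499² = 249001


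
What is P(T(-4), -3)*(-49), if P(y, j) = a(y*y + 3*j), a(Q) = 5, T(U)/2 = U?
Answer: -245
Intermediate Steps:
T(U) = 2*U
P(y, j) = 5
P(T(-4), -3)*(-49) = 5*(-49) = -245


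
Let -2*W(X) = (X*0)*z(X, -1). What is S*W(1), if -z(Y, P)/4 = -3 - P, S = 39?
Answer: 0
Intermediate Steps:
z(Y, P) = 12 + 4*P (z(Y, P) = -4*(-3 - P) = 12 + 4*P)
W(X) = 0 (W(X) = -X*0*(12 + 4*(-1))/2 = -0*(12 - 4) = -0*8 = -½*0 = 0)
S*W(1) = 39*0 = 0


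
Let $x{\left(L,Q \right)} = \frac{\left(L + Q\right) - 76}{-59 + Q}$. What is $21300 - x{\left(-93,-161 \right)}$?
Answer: $\frac{42597}{2} \approx 21299.0$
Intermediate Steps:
$x{\left(L,Q \right)} = \frac{-76 + L + Q}{-59 + Q}$
$21300 - x{\left(-93,-161 \right)} = 21300 - \frac{-76 - 93 - 161}{-59 - 161} = 21300 - \frac{1}{-220} \left(-330\right) = 21300 - \left(- \frac{1}{220}\right) \left(-330\right) = 21300 - \frac{3}{2} = \frac{42597}{2}$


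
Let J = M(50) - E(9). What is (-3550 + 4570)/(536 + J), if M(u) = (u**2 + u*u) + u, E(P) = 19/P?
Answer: 1836/10051 ≈ 0.18267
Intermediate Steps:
M(u) = u + 2*u**2 (M(u) = (u**2 + u**2) + u = 2*u**2 + u = u + 2*u**2)
J = 45431/9 (J = 50*(1 + 2*50) - 19/9 = 50*(1 + 100) - 19/9 = 50*101 - 1*19/9 = 5050 - 19/9 = 45431/9 ≈ 5047.9)
(-3550 + 4570)/(536 + J) = (-3550 + 4570)/(536 + 45431/9) = 1020/(50255/9) = 1020*(9/50255) = 1836/10051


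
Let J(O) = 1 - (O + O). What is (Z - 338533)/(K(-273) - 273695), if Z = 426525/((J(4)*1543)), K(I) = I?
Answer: 1828460729/1479564184 ≈ 1.2358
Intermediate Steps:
J(O) = 1 - 2*O
Z = -426525/10801 (Z = 426525/(((1 - 2*4)*1543)) = 426525/(((1 - 8)*1543)) = 426525/((-7*1543)) = 426525/(-10801) = 426525*(-1/10801) = -426525/10801 ≈ -39.489)
(Z - 338533)/(K(-273) - 273695) = (-426525/10801 - 338533)/(-273 - 273695) = -3656921458/10801/(-273968) = -3656921458/10801*(-1/273968) = 1828460729/1479564184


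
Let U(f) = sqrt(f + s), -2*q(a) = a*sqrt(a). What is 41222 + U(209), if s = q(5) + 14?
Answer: 41222 + sqrt(892 - 10*sqrt(5))/2 ≈ 41237.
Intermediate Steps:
q(a) = -a**(3/2)/2 (q(a) = -a*sqrt(a)/2 = -a**(3/2)/2)
s = 14 - 5*sqrt(5)/2 (s = -5*sqrt(5)/2 + 14 = 14 - 5*sqrt(5)/2 ≈ 8.4098)
U(f) = sqrt(14 + f - 5*sqrt(5)/2) (U(f) = sqrt(f + (14 - 5*sqrt(5)/2)) = sqrt(14 + f - 5*sqrt(5)/2))
41222 + U(209) = 41222 + sqrt(56 - 10*sqrt(5) + 4*209)/2 = 41222 + sqrt(56 - 10*sqrt(5) + 836)/2 = 41222 + sqrt(892 - 10*sqrt(5))/2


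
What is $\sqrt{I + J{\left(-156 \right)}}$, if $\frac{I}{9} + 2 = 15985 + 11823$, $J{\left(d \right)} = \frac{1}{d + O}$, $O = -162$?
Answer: $\frac{\sqrt{25306685178}}{318} \approx 500.25$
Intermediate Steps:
$J{\left(d \right)} = \frac{1}{-162 + d}$ ($J{\left(d \right)} = \frac{1}{d - 162} = \frac{1}{-162 + d}$)
$I = 250254$ ($I = -18 + 9 \left(15985 + 11823\right) = -18 + 9 \cdot 27808 = -18 + 250272 = 250254$)
$\sqrt{I + J{\left(-156 \right)}} = \sqrt{250254 + \frac{1}{-162 - 156}} = \sqrt{250254 + \frac{1}{-318}} = \sqrt{250254 - \frac{1}{318}} = \sqrt{\frac{79580771}{318}} = \frac{\sqrt{25306685178}}{318}$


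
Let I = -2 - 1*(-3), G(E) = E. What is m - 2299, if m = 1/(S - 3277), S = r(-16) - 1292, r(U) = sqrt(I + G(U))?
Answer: -15997804531/6958592 - I*sqrt(15)/20875776 ≈ -2299.0 - 1.8553e-7*I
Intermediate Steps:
I = 1 (I = -2 + 3 = 1)
r(U) = sqrt(1 + U)
S = -1292 + I*sqrt(15) (S = sqrt(1 - 16) - 1292 = sqrt(-15) - 1292 = I*sqrt(15) - 1292 = -1292 + I*sqrt(15) ≈ -1292.0 + 3.873*I)
m = 1/(-4569 + I*sqrt(15)) (m = 1/((-1292 + I*sqrt(15)) - 3277) = 1/(-4569 + I*sqrt(15)) ≈ -0.00021887 - 1.86e-7*I)
m - 2299 = (-1523/6958592 - I*sqrt(15)/20875776) - 2299 = -15997804531/6958592 - I*sqrt(15)/20875776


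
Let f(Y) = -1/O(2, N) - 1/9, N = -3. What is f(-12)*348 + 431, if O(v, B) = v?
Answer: 655/3 ≈ 218.33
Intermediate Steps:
f(Y) = -11/18 (f(Y) = -1/2 - 1/9 = -1*½ - 1*⅑ = -½ - ⅑ = -11/18)
f(-12)*348 + 431 = -11/18*348 + 431 = -638/3 + 431 = 655/3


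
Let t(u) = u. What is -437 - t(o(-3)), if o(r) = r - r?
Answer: -437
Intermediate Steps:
o(r) = 0
-437 - t(o(-3)) = -437 - 1*0 = -437 + 0 = -437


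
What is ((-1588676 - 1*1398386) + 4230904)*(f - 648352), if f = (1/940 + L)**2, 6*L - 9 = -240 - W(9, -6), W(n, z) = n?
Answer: -355409282430928479/441800 ≈ -8.0446e+11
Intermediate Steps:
L = -40 (L = 3/2 + (-240 - 1*9)/6 = 3/2 + (-240 - 9)/6 = 3/2 + (1/6)*(-249) = 3/2 - 83/2 = -40)
f = 1413684801/883600 (f = (1/940 - 40)**2 = (-37599/940)**2 = 1413684801/883600 ≈ 1599.9)
((-1588676 - 1*1398386) + 4230904)*(f - 648352) = ((-1588676 - 1*1398386) + 4230904)*(1413684801/883600 - 648352) = ((-1588676 - 1398386) + 4230904)*(-571470142399/883600) = (-2987062 + 4230904)*(-571470142399/883600) = 1243842*(-571470142399/883600) = -355409282430928479/441800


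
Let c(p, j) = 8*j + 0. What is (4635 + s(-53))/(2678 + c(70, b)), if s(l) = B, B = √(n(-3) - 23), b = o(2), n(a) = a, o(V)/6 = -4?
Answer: 4635/2486 + I*√26/2486 ≈ 1.8644 + 0.0020511*I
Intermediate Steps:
o(V) = -24 (o(V) = 6*(-4) = -24)
b = -24
B = I*√26 (B = √(-3 - 23) = √(-26) = I*√26 ≈ 5.099*I)
c(p, j) = 8*j
s(l) = I*√26
(4635 + s(-53))/(2678 + c(70, b)) = (4635 + I*√26)/(2678 + 8*(-24)) = (4635 + I*√26)/(2678 - 192) = (4635 + I*√26)/2486 = (4635 + I*√26)*(1/2486) = 4635/2486 + I*√26/2486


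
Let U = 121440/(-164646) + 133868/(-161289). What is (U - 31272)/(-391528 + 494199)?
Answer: -5126469119788/16830178066677 ≈ -0.30460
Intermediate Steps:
U = -256961524/163923387 (U = 121440*(-1/164646) + 133868*(-1/161289) = -20240/27441 - 133868/161289 = -256961524/163923387 ≈ -1.5676)
(U - 31272)/(-391528 + 494199) = (-256961524/163923387 - 31272)/(-391528 + 494199) = -5126469119788/163923387/102671 = -5126469119788/163923387*1/102671 = -5126469119788/16830178066677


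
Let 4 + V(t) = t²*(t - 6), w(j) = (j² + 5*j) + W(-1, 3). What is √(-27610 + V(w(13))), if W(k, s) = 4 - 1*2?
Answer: 3*√1420274 ≈ 3575.3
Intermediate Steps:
W(k, s) = 2 (W(k, s) = 4 - 2 = 2)
w(j) = 2 + j² + 5*j (w(j) = (j² + 5*j) + 2 = 2 + j² + 5*j)
V(t) = -4 + t²*(-6 + t) (V(t) = -4 + t²*(t - 6) = -4 + t²*(-6 + t))
√(-27610 + V(w(13))) = √(-27610 + (-4 + (2 + 13² + 5*13)³ - 6*(2 + 13² + 5*13)²)) = √(-27610 + (-4 + (2 + 169 + 65)³ - 6*(2 + 169 + 65)²)) = √(-27610 + (-4 + 236³ - 6*236²)) = √(-27610 + (-4 + 13144256 - 6*55696)) = √(-27610 + (-4 + 13144256 - 334176)) = √(-27610 + 12810076) = √12782466 = 3*√1420274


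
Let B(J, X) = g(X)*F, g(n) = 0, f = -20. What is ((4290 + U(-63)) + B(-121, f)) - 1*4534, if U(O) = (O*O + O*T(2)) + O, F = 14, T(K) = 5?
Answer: 3347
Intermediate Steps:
U(O) = O**2 + 6*O (U(O) = (O*O + O*5) + O = (O**2 + 5*O) + O = O**2 + 6*O)
B(J, X) = 0 (B(J, X) = 0*14 = 0)
((4290 + U(-63)) + B(-121, f)) - 1*4534 = ((4290 - 63*(6 - 63)) + 0) - 1*4534 = ((4290 - 63*(-57)) + 0) - 4534 = ((4290 + 3591) + 0) - 4534 = (7881 + 0) - 4534 = 7881 - 4534 = 3347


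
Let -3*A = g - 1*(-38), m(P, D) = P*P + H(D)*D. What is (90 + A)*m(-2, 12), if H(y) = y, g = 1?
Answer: 11396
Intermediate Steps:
m(P, D) = D² + P² (m(P, D) = P*P + D*D = P² + D² = D² + P²)
A = -13 (A = -(1 - 1*(-38))/3 = -(1 + 38)/3 = -⅓*39 = -13)
(90 + A)*m(-2, 12) = (90 - 13)*(12² + (-2)²) = 77*(144 + 4) = 77*148 = 11396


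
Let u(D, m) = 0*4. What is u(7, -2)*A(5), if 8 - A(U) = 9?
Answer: 0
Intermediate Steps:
u(D, m) = 0
A(U) = -1 (A(U) = 8 - 1*9 = 8 - 9 = -1)
u(7, -2)*A(5) = 0*(-1) = 0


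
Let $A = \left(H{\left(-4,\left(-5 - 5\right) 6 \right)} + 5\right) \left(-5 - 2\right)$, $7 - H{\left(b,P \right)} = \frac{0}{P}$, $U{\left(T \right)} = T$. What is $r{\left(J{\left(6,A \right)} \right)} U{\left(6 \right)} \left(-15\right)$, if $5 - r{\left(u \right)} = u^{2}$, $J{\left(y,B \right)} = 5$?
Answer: $1800$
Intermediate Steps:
$H{\left(b,P \right)} = 7$ ($H{\left(b,P \right)} = 7 - \frac{0}{P} = 7 - 0 = 7 + 0 = 7$)
$A = -84$ ($A = \left(7 + 5\right) \left(-5 - 2\right) = 12 \left(-7\right) = -84$)
$r{\left(u \right)} = 5 - u^{2}$
$r{\left(J{\left(6,A \right)} \right)} U{\left(6 \right)} \left(-15\right) = \left(5 - 5^{2}\right) 6 \left(-15\right) = \left(5 - 25\right) 6 \left(-15\right) = \left(-20\right) 6 \left(-15\right) = \left(-120\right) \left(-15\right) = 1800$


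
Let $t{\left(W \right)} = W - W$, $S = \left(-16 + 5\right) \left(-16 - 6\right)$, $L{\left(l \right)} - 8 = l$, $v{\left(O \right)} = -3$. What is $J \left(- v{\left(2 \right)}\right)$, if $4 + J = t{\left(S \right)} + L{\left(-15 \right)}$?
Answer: $-33$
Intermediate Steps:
$L{\left(l \right)} = 8 + l$
$S = 242$ ($S = \left(-11\right) \left(-22\right) = 242$)
$t{\left(W \right)} = 0$
$J = -11$ ($J = -4 + \left(0 + \left(8 - 15\right)\right) = -4 + \left(0 - 7\right) = -4 - 7 = -11$)
$J \left(- v{\left(2 \right)}\right) = - 11 \left(\left(-1\right) \left(-3\right)\right) = \left(-11\right) 3 = -33$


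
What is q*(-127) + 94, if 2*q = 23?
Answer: -2733/2 ≈ -1366.5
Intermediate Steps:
q = 23/2 (q = (½)*23 = 23/2 ≈ 11.500)
q*(-127) + 94 = (23/2)*(-127) + 94 = -2921/2 + 94 = -2733/2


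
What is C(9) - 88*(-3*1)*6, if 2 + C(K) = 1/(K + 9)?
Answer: 28477/18 ≈ 1582.1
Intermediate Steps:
C(K) = -2 + 1/(9 + K) (C(K) = -2 + 1/(K + 9) = -2 + 1/(9 + K))
C(9) - 88*(-3*1)*6 = (-17 - 2*9)/(9 + 9) - 88*(-3*1)*6 = (-17 - 18)/18 - (-264)*6 = (1/18)*(-35) - 88*(-18) = -35/18 + 1584 = 28477/18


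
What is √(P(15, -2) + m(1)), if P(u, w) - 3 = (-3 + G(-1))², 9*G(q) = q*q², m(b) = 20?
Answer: √2647/9 ≈ 5.7166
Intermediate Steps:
G(q) = q³/9 (G(q) = (q*q²)/9 = q³/9)
P(u, w) = 1027/81 (P(u, w) = 3 + (-3 + (⅑)*(-1)³)² = 3 + (-3 + (⅑)*(-1))² = 3 + (-3 - ⅑)² = 3 + (-28/9)² = 3 + 784/81 = 1027/81)
√(P(15, -2) + m(1)) = √(1027/81 + 20) = √(2647/81) = √2647/9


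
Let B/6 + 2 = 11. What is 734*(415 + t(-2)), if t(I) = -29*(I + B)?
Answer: -802262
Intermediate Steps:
B = 54 (B = -12 + 6*11 = -12 + 66 = 54)
t(I) = -1566 - 29*I (t(I) = -29*(I + 54) = -29*(54 + I) = -1566 - 29*I)
734*(415 + t(-2)) = 734*(415 + (-1566 - 29*(-2))) = 734*(415 + (-1566 + 58)) = 734*(415 - 1508) = 734*(-1093) = -802262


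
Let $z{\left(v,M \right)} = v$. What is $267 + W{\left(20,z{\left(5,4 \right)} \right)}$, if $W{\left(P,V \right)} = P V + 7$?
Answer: $374$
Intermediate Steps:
$W{\left(P,V \right)} = 7 + P V$
$267 + W{\left(20,z{\left(5,4 \right)} \right)} = 267 + \left(7 + 20 \cdot 5\right) = 267 + \left(7 + 100\right) = 267 + 107 = 374$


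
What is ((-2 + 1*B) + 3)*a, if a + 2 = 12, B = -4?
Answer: -30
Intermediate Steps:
a = 10 (a = -2 + 12 = 10)
((-2 + 1*B) + 3)*a = ((-2 + 1*(-4)) + 3)*10 = ((-2 - 4) + 3)*10 = (-6 + 3)*10 = -3*10 = -30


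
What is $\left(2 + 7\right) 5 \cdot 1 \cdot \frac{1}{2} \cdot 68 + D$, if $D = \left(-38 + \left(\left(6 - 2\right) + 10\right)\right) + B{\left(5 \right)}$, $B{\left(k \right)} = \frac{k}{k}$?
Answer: $1507$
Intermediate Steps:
$B{\left(k \right)} = 1$
$D = -23$ ($D = \left(-38 + \left(\left(6 - 2\right) + 10\right)\right) + 1 = \left(-38 + \left(4 + 10\right)\right) + 1 = \left(-38 + 14\right) + 1 = -24 + 1 = -23$)
$\left(2 + 7\right) 5 \cdot 1 \cdot \frac{1}{2} \cdot 68 + D = \left(2 + 7\right) 5 \cdot 1 \cdot \frac{1}{2} \cdot 68 - 23 = 9 \cdot 5 \cdot 1 \cdot \frac{1}{2} \cdot 68 - 23 = 9 \cdot 5 \cdot \frac{1}{2} \cdot 68 - 23 = 9 \cdot \frac{5}{2} \cdot 68 - 23 = \frac{45}{2} \cdot 68 - 23 = 1530 - 23 = 1507$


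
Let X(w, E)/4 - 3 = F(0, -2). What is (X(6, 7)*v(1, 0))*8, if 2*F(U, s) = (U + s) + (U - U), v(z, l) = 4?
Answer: 256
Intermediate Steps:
F(U, s) = U/2 + s/2 (F(U, s) = ((U + s) + (U - U))/2 = ((U + s) + 0)/2 = (U + s)/2 = U/2 + s/2)
X(w, E) = 8 (X(w, E) = 12 + 4*((½)*0 + (½)*(-2)) = 12 + 4*(0 - 1) = 12 + 4*(-1) = 12 - 4 = 8)
(X(6, 7)*v(1, 0))*8 = (8*4)*8 = 32*8 = 256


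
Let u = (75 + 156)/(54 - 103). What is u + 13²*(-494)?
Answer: -584435/7 ≈ -83491.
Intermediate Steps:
u = -33/7 (u = 231/(-49) = 231*(-1/49) = -33/7 ≈ -4.7143)
u + 13²*(-494) = -33/7 + 13²*(-494) = -33/7 + 169*(-494) = -33/7 - 83486 = -584435/7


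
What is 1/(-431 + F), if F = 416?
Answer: -1/15 ≈ -0.066667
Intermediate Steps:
1/(-431 + F) = 1/(-431 + 416) = 1/(-15) = -1/15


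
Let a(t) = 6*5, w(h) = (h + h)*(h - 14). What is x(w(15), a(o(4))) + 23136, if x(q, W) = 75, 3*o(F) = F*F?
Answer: 23211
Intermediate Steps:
o(F) = F²/3 (o(F) = (F*F)/3 = F²/3)
w(h) = 2*h*(-14 + h) (w(h) = (2*h)*(-14 + h) = 2*h*(-14 + h))
a(t) = 30
x(w(15), a(o(4))) + 23136 = 75 + 23136 = 23211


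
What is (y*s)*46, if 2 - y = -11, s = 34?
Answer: 20332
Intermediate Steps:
y = 13 (y = 2 - 1*(-11) = 2 + 11 = 13)
(y*s)*46 = (13*34)*46 = 442*46 = 20332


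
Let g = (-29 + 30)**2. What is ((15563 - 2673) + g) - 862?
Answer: 12029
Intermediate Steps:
g = 1 (g = 1**2 = 1)
((15563 - 2673) + g) - 862 = ((15563 - 2673) + 1) - 862 = (12890 + 1) - 862 = 12891 - 862 = 12029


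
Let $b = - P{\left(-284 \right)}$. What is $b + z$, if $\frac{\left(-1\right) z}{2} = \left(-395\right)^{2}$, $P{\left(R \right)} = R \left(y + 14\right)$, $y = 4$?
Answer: $-306938$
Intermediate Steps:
$P{\left(R \right)} = 18 R$ ($P{\left(R \right)} = R \left(4 + 14\right) = R 18 = 18 R$)
$b = 5112$ ($b = - 18 \left(-284\right) = \left(-1\right) \left(-5112\right) = 5112$)
$z = -312050$ ($z = - 2 \left(-395\right)^{2} = \left(-2\right) 156025 = -312050$)
$b + z = 5112 - 312050 = -306938$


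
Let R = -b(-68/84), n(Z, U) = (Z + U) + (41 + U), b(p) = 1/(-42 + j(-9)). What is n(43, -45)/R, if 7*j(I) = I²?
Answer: -1278/7 ≈ -182.57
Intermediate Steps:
j(I) = I²/7
b(p) = -7/213 (b(p) = 1/(-42 + (⅐)*(-9)²) = 1/(-42 + (⅐)*81) = 1/(-42 + 81/7) = 1/(-213/7) = -7/213)
n(Z, U) = 41 + Z + 2*U (n(Z, U) = (U + Z) + (41 + U) = 41 + Z + 2*U)
R = 7/213 (R = -1*(-7/213) = 7/213 ≈ 0.032864)
n(43, -45)/R = (41 + 43 + 2*(-45))/(7/213) = (41 + 43 - 90)*(213/7) = -6*213/7 = -1278/7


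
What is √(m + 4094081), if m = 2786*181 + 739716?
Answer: 43*√2887 ≈ 2310.4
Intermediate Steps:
m = 1243982 (m = 504266 + 739716 = 1243982)
√(m + 4094081) = √(1243982 + 4094081) = √5338063 = 43*√2887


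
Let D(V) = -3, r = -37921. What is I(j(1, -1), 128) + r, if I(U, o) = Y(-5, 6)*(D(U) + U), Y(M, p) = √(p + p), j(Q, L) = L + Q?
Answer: -37921 - 6*√3 ≈ -37931.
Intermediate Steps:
Y(M, p) = √2*√p (Y(M, p) = √(2*p) = √2*√p)
I(U, o) = 2*√3*(-3 + U) (I(U, o) = (√2*√6)*(-3 + U) = (2*√3)*(-3 + U) = 2*√3*(-3 + U))
I(j(1, -1), 128) + r = 2*√3*(-3 + (-1 + 1)) - 37921 = 2*√3*(-3 + 0) - 37921 = 2*√3*(-3) - 37921 = -6*√3 - 37921 = -37921 - 6*√3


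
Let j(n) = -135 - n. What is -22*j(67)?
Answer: 4444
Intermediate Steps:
-22*j(67) = -22*(-135 - 1*67) = -22*(-135 - 67) = -22*(-202) = 4444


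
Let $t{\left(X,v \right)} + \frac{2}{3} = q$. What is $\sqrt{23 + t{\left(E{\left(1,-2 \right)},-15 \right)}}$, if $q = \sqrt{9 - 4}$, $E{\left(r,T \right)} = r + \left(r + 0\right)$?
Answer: $\frac{\sqrt{201 + 9 \sqrt{5}}}{3} \approx 4.9568$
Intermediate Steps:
$E{\left(r,T \right)} = 2 r$ ($E{\left(r,T \right)} = r + r = 2 r$)
$q = \sqrt{5} \approx 2.2361$
$t{\left(X,v \right)} = - \frac{2}{3} + \sqrt{5}$
$\sqrt{23 + t{\left(E{\left(1,-2 \right)},-15 \right)}} = \sqrt{23 - \left(\frac{2}{3} - \sqrt{5}\right)} = \sqrt{\frac{67}{3} + \sqrt{5}}$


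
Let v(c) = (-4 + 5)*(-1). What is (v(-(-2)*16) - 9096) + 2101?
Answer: -6996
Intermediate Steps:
v(c) = -1 (v(c) = 1*(-1) = -1)
(v(-(-2)*16) - 9096) + 2101 = (-1 - 9096) + 2101 = -9097 + 2101 = -6996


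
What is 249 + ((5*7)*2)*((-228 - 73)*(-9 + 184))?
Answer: -3687001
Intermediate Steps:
249 + ((5*7)*2)*((-228 - 73)*(-9 + 184)) = 249 + (35*2)*(-301*175) = 249 + 70*(-52675) = 249 - 3687250 = -3687001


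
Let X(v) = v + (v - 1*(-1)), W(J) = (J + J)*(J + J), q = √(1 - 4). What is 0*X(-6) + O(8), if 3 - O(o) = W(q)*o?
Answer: 99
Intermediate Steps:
q = I*√3 (q = √(-3) = I*√3 ≈ 1.732*I)
W(J) = 4*J² (W(J) = (2*J)*(2*J) = 4*J²)
O(o) = 3 + 12*o (O(o) = 3 - 4*(I*√3)²*o = 3 - 4*(-3)*o = 3 - (-12)*o = 3 + 12*o)
X(v) = 1 + 2*v (X(v) = v + (v + 1) = v + (1 + v) = 1 + 2*v)
0*X(-6) + O(8) = 0*(1 + 2*(-6)) + (3 + 12*8) = 0*(1 - 12) + (3 + 96) = 0*(-11) + 99 = 0 + 99 = 99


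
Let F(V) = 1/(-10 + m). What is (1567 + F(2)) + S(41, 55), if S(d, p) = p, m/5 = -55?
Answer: 462269/285 ≈ 1622.0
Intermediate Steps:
m = -275 (m = 5*(-55) = -275)
F(V) = -1/285 (F(V) = 1/(-10 - 275) = 1/(-285) = -1/285)
(1567 + F(2)) + S(41, 55) = (1567 - 1/285) + 55 = 446594/285 + 55 = 462269/285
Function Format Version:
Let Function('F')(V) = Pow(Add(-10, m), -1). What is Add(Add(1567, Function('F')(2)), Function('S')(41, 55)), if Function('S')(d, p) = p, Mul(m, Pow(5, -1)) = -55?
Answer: Rational(462269, 285) ≈ 1622.0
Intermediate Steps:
m = -275 (m = Mul(5, -55) = -275)
Function('F')(V) = Rational(-1, 285) (Function('F')(V) = Pow(Add(-10, -275), -1) = Pow(-285, -1) = Rational(-1, 285))
Add(Add(1567, Function('F')(2)), Function('S')(41, 55)) = Add(Add(1567, Rational(-1, 285)), 55) = Add(Rational(446594, 285), 55) = Rational(462269, 285)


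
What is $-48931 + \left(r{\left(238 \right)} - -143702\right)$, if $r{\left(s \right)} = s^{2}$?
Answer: $151415$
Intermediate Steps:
$-48931 + \left(r{\left(238 \right)} - -143702\right) = -48931 + \left(238^{2} - -143702\right) = -48931 + \left(56644 + 143702\right) = -48931 + 200346 = 151415$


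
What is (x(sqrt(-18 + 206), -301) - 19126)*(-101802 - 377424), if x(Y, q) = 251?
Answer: 9045390750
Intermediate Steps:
(x(sqrt(-18 + 206), -301) - 19126)*(-101802 - 377424) = (251 - 19126)*(-101802 - 377424) = -18875*(-479226) = 9045390750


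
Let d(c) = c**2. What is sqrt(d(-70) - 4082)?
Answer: sqrt(818) ≈ 28.601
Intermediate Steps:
sqrt(d(-70) - 4082) = sqrt((-70)**2 - 4082) = sqrt(4900 - 4082) = sqrt(818)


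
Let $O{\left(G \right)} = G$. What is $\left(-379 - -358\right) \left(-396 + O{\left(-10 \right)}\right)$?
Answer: $8526$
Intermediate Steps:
$\left(-379 - -358\right) \left(-396 + O{\left(-10 \right)}\right) = \left(-379 - -358\right) \left(-396 - 10\right) = \left(-379 + 358\right) \left(-406\right) = \left(-21\right) \left(-406\right) = 8526$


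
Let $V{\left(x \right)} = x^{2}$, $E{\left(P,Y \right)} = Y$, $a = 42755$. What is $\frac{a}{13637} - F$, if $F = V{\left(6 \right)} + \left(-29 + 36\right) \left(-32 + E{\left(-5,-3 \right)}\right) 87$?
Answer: $\frac{290224478}{13637} \approx 21282.0$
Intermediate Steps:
$F = -21279$ ($F = 6^{2} + \left(-29 + 36\right) \left(-32 - 3\right) 87 = 36 + 7 \left(-35\right) 87 = 36 - 21315 = -21279$)
$\frac{a}{13637} - F = \frac{42755}{13637} - -21279 = 42755 \cdot \frac{1}{13637} + 21279 = \frac{42755}{13637} + 21279 = \frac{290224478}{13637}$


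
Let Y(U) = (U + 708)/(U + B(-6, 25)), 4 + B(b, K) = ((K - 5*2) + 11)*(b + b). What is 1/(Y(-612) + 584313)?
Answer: 29/16945074 ≈ 1.7114e-6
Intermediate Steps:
B(b, K) = -4 + 2*b*(1 + K) (B(b, K) = -4 + ((K - 5*2) + 11)*(b + b) = -4 + ((K - 10) + 11)*(2*b) = -4 + ((-10 + K) + 11)*(2*b) = -4 + (1 + K)*(2*b) = -4 + 2*b*(1 + K))
Y(U) = (708 + U)/(-316 + U) (Y(U) = (U + 708)/(U + (-4 + 2*(-6) + 2*25*(-6))) = (708 + U)/(U + (-4 - 12 - 300)) = (708 + U)/(U - 316) = (708 + U)/(-316 + U))
1/(Y(-612) + 584313) = 1/((708 - 612)/(-316 - 612) + 584313) = 1/(96/(-928) + 584313) = 1/(-1/928*96 + 584313) = 1/(-3/29 + 584313) = 1/(16945074/29) = 29/16945074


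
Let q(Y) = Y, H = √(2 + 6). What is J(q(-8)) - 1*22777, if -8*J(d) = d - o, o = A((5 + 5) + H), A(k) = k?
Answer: -91099/4 + √2/4 ≈ -22774.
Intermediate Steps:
H = 2*√2 (H = √8 = 2*√2 ≈ 2.8284)
o = 10 + 2*√2 (o = (5 + 5) + 2*√2 = 10 + 2*√2 ≈ 12.828)
J(d) = 5/4 - d/8 + √2/4 (J(d) = -(d - (10 + 2*√2))/8 = -(d + (-10 - 2*√2))/8 = -(-10 + d - 2*√2)/8 = 5/4 - d/8 + √2/4)
J(q(-8)) - 1*22777 = (5/4 - ⅛*(-8) + √2/4) - 1*22777 = (5/4 + 1 + √2/4) - 22777 = (9/4 + √2/4) - 22777 = -91099/4 + √2/4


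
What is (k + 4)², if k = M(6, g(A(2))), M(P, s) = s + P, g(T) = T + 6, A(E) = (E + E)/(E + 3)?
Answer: 7056/25 ≈ 282.24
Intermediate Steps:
A(E) = 2*E/(3 + E) (A(E) = (2*E)/(3 + E) = 2*E/(3 + E))
g(T) = 6 + T
M(P, s) = P + s
k = 64/5 (k = 6 + (6 + 2*2/(3 + 2)) = 6 + (6 + 2*2/5) = 6 + (6 + 2*2*(⅕)) = 6 + (6 + ⅘) = 6 + 34/5 = 64/5 ≈ 12.800)
(k + 4)² = (64/5 + 4)² = (84/5)² = 7056/25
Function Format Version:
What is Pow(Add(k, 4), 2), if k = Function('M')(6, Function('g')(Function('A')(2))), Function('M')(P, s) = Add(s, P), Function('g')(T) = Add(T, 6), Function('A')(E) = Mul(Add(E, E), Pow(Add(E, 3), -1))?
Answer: Rational(7056, 25) ≈ 282.24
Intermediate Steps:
Function('A')(E) = Mul(2, E, Pow(Add(3, E), -1)) (Function('A')(E) = Mul(Mul(2, E), Pow(Add(3, E), -1)) = Mul(2, E, Pow(Add(3, E), -1)))
Function('g')(T) = Add(6, T)
Function('M')(P, s) = Add(P, s)
k = Rational(64, 5) (k = Add(6, Add(6, Mul(2, 2, Pow(Add(3, 2), -1)))) = Add(6, Add(6, Mul(2, 2, Pow(5, -1)))) = Add(6, Add(6, Mul(2, 2, Rational(1, 5)))) = Add(6, Add(6, Rational(4, 5))) = Add(6, Rational(34, 5)) = Rational(64, 5) ≈ 12.800)
Pow(Add(k, 4), 2) = Pow(Add(Rational(64, 5), 4), 2) = Pow(Rational(84, 5), 2) = Rational(7056, 25)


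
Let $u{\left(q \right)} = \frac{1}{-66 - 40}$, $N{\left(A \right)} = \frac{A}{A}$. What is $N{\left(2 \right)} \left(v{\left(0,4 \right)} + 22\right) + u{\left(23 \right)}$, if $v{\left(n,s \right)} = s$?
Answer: $\frac{2755}{106} \approx 25.991$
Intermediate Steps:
$N{\left(A \right)} = 1$
$u{\left(q \right)} = - \frac{1}{106}$ ($u{\left(q \right)} = \frac{1}{-106} = - \frac{1}{106}$)
$N{\left(2 \right)} \left(v{\left(0,4 \right)} + 22\right) + u{\left(23 \right)} = 1 \left(4 + 22\right) - \frac{1}{106} = 1 \cdot 26 - \frac{1}{106} = 26 - \frac{1}{106} = \frac{2755}{106}$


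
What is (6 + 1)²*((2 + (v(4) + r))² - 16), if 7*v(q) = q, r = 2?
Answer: 240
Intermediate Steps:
v(q) = q/7
(6 + 1)²*((2 + (v(4) + r))² - 16) = (6 + 1)²*((2 + ((⅐)*4 + 2))² - 16) = 7²*((2 + (4/7 + 2))² - 16) = 49*((2 + 18/7)² - 16) = 49*((32/7)² - 16) = 49*(1024/49 - 16) = 49*(240/49) = 240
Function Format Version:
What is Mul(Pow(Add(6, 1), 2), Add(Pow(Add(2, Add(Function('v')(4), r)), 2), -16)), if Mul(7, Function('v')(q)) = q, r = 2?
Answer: 240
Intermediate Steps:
Function('v')(q) = Mul(Rational(1, 7), q)
Mul(Pow(Add(6, 1), 2), Add(Pow(Add(2, Add(Function('v')(4), r)), 2), -16)) = Mul(Pow(Add(6, 1), 2), Add(Pow(Add(2, Add(Mul(Rational(1, 7), 4), 2)), 2), -16)) = Mul(Pow(7, 2), Add(Pow(Add(2, Add(Rational(4, 7), 2)), 2), -16)) = Mul(49, Add(Pow(Add(2, Rational(18, 7)), 2), -16)) = Mul(49, Add(Pow(Rational(32, 7), 2), -16)) = Mul(49, Add(Rational(1024, 49), -16)) = Mul(49, Rational(240, 49)) = 240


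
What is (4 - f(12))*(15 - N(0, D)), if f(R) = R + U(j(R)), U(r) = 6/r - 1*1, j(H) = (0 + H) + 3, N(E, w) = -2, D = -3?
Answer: -629/5 ≈ -125.80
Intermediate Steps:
j(H) = 3 + H (j(H) = H + 3 = 3 + H)
U(r) = -1 + 6/r (U(r) = 6/r - 1 = -1 + 6/r)
f(R) = R + (3 - R)/(3 + R) (f(R) = R + (6 - (3 + R))/(3 + R) = R + (6 + (-3 - R))/(3 + R) = R + (3 - R)/(3 + R))
(4 - f(12))*(15 - N(0, D)) = (4 - (3 - 1*12 + 12*(3 + 12))/(3 + 12))*(15 - 1*(-2)) = (4 - (3 - 12 + 12*15)/15)*(15 + 2) = (4 - (3 - 12 + 180)/15)*17 = (4 - 171/15)*17 = (4 - 1*57/5)*17 = (4 - 57/5)*17 = -37/5*17 = -629/5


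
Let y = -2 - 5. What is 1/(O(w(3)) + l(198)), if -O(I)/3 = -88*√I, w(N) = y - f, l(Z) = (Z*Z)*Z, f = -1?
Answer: 297/2305430440 - I*√6/228237613560 ≈ 1.2883e-7 - 1.0732e-11*I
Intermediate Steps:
y = -7
l(Z) = Z³ (l(Z) = Z²*Z = Z³)
w(N) = -6 (w(N) = -7 - 1*(-1) = -7 + 1 = -6)
O(I) = 264*√I (O(I) = -(-264)*√I = 264*√I)
1/(O(w(3)) + l(198)) = 1/(264*√(-6) + 198³) = 1/(264*(I*√6) + 7762392) = 1/(264*I*√6 + 7762392) = 1/(7762392 + 264*I*√6)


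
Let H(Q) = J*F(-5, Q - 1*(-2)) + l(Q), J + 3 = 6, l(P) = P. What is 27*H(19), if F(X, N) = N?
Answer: 2214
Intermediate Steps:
J = 3 (J = -3 + 6 = 3)
H(Q) = 6 + 4*Q (H(Q) = 3*(Q - 1*(-2)) + Q = 3*(Q + 2) + Q = 3*(2 + Q) + Q = (6 + 3*Q) + Q = 6 + 4*Q)
27*H(19) = 27*(6 + 4*19) = 27*(6 + 76) = 27*82 = 2214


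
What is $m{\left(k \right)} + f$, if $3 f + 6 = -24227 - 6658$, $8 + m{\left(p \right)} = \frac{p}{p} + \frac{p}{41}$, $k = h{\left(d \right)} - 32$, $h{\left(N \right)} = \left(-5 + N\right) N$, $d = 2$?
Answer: $- \frac{422502}{41} \approx -10305.0$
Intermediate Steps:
$h{\left(N \right)} = N \left(-5 + N\right)$
$k = -38$ ($k = 2 \left(-5 + 2\right) - 32 = 2 \left(-3\right) - 32 = -6 - 32 = -38$)
$m{\left(p \right)} = -7 + \frac{p}{41}$ ($m{\left(p \right)} = -8 + \left(\frac{p}{p} + \frac{p}{41}\right) = -8 + \left(1 + p \frac{1}{41}\right) = -8 + \left(1 + \frac{p}{41}\right) = -7 + \frac{p}{41}$)
$f = -10297$ ($f = -2 + \frac{-24227 - 6658}{3} = -2 + \frac{1}{3} \left(-30885\right) = -2 - 10295 = -10297$)
$m{\left(k \right)} + f = \left(-7 + \frac{1}{41} \left(-38\right)\right) - 10297 = \left(-7 - \frac{38}{41}\right) - 10297 = - \frac{325}{41} - 10297 = - \frac{422502}{41}$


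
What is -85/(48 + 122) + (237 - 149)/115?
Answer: 61/230 ≈ 0.26522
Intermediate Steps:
-85/(48 + 122) + (237 - 149)/115 = -85/170 + 88*(1/115) = -85*1/170 + 88/115 = -1/2 + 88/115 = 61/230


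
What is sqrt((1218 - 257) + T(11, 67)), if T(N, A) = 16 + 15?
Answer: 4*sqrt(62) ≈ 31.496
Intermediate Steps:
T(N, A) = 31
sqrt((1218 - 257) + T(11, 67)) = sqrt((1218 - 257) + 31) = sqrt(961 + 31) = sqrt(992) = 4*sqrt(62)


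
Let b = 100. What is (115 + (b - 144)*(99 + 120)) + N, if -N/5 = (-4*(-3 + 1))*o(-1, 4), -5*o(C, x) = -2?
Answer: -9537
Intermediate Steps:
o(C, x) = ⅖ (o(C, x) = -⅕*(-2) = ⅖)
N = -16 (N = -5*(-4*(-3 + 1))*2/5 = -5*(-4*(-2))*2/5 = -40*2/5 = -5*16/5 = -16)
(115 + (b - 144)*(99 + 120)) + N = (115 + (100 - 144)*(99 + 120)) - 16 = (115 - 44*219) - 16 = (115 - 9636) - 16 = -9521 - 16 = -9537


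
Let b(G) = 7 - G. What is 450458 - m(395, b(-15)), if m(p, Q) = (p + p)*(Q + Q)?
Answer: 415698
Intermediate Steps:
m(p, Q) = 4*Q*p (m(p, Q) = (2*p)*(2*Q) = 4*Q*p)
450458 - m(395, b(-15)) = 450458 - 4*(7 - 1*(-15))*395 = 450458 - 4*(7 + 15)*395 = 450458 - 4*22*395 = 450458 - 1*34760 = 450458 - 34760 = 415698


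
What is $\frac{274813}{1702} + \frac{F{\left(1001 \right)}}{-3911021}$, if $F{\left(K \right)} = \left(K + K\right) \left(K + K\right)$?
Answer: $\frac{1067977791265}{6656557742} \approx 160.44$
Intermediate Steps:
$F{\left(K \right)} = 4 K^{2}$ ($F{\left(K \right)} = 2 K 2 K = 4 K^{2}$)
$\frac{274813}{1702} + \frac{F{\left(1001 \right)}}{-3911021} = \frac{274813}{1702} + \frac{4 \cdot 1001^{2}}{-3911021} = 274813 \cdot \frac{1}{1702} + 4 \cdot 1002001 \left(- \frac{1}{3911021}\right) = \frac{274813}{1702} + 4008004 \left(- \frac{1}{3911021}\right) = \frac{274813}{1702} - \frac{4008004}{3911021} = \frac{1067977791265}{6656557742}$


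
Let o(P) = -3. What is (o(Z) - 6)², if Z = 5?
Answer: 81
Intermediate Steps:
(o(Z) - 6)² = (-3 - 6)² = (-9)² = 81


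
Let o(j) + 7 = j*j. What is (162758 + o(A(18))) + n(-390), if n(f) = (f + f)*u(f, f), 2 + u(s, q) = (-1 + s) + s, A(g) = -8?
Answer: 773555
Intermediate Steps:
u(s, q) = -3 + 2*s (u(s, q) = -2 + ((-1 + s) + s) = -2 + (-1 + 2*s) = -3 + 2*s)
o(j) = -7 + j² (o(j) = -7 + j*j = -7 + j²)
n(f) = 2*f*(-3 + 2*f) (n(f) = (f + f)*(-3 + 2*f) = (2*f)*(-3 + 2*f) = 2*f*(-3 + 2*f))
(162758 + o(A(18))) + n(-390) = (162758 + (-7 + (-8)²)) + 2*(-390)*(-3 + 2*(-390)) = (162758 + (-7 + 64)) + 2*(-390)*(-3 - 780) = (162758 + 57) + 2*(-390)*(-783) = 162815 + 610740 = 773555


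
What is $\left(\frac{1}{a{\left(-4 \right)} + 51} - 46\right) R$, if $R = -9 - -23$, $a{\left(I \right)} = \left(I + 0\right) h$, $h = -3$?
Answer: $- \frac{5794}{9} \approx -643.78$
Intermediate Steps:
$a{\left(I \right)} = - 3 I$ ($a{\left(I \right)} = \left(I + 0\right) \left(-3\right) = I \left(-3\right) = - 3 I$)
$R = 14$ ($R = -9 + 23 = 14$)
$\left(\frac{1}{a{\left(-4 \right)} + 51} - 46\right) R = \left(\frac{1}{\left(-3\right) \left(-4\right) + 51} - 46\right) 14 = \left(\frac{1}{12 + 51} - 46\right) 14 = \left(\frac{1}{63} - 46\right) 14 = \left(- \frac{2897}{63}\right) 14 = - \frac{5794}{9}$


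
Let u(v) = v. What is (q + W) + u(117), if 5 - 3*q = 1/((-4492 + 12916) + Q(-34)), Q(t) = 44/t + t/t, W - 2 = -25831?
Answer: -3681796870/143203 ≈ -25710.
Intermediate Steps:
W = -25829 (W = 2 - 25831 = -25829)
Q(t) = 1 + 44/t (Q(t) = 44/t + 1 = 1 + 44/t)
q = 238666/143203 (q = 5/3 - 1/(3*((-4492 + 12916) + (44 - 34)/(-34))) = 5/3 - 1/(3*(8424 - 1/34*10)) = 5/3 - 1/(3*(8424 - 5/17)) = 5/3 - 1/(3*143203/17) = 5/3 - ⅓*17/143203 = 5/3 - 17/429609 = 238666/143203 ≈ 1.6666)
(q + W) + u(117) = (238666/143203 - 25829) + 117 = -3698551621/143203 + 117 = -3681796870/143203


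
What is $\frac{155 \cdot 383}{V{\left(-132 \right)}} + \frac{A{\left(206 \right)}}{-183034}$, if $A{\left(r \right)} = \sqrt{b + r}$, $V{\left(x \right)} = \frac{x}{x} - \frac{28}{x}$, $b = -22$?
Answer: $\frac{391809}{8} - \frac{\sqrt{46}}{91517} \approx 48976.0$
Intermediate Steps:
$V{\left(x \right)} = 1 - \frac{28}{x}$
$A{\left(r \right)} = \sqrt{-22 + r}$
$\frac{155 \cdot 383}{V{\left(-132 \right)}} + \frac{A{\left(206 \right)}}{-183034} = \frac{155 \cdot 383}{\frac{1}{-132} \left(-28 - 132\right)} + \frac{\sqrt{-22 + 206}}{-183034} = \frac{59365}{\left(- \frac{1}{132}\right) \left(-160\right)} + \sqrt{184} \left(- \frac{1}{183034}\right) = \frac{59365}{\frac{40}{33}} + 2 \sqrt{46} \left(- \frac{1}{183034}\right) = 59365 \cdot \frac{33}{40} - \frac{\sqrt{46}}{91517} = \frac{391809}{8} - \frac{\sqrt{46}}{91517}$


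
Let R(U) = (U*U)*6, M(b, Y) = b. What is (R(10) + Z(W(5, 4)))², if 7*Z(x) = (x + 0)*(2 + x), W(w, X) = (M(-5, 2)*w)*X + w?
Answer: 169911225/49 ≈ 3.4676e+6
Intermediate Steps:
W(w, X) = w - 5*X*w (W(w, X) = (-5*w)*X + w = -5*X*w + w = w - 5*X*w)
Z(x) = x*(2 + x)/7 (Z(x) = ((x + 0)*(2 + x))/7 = (x*(2 + x))/7 = x*(2 + x)/7)
R(U) = 6*U² (R(U) = U²*6 = 6*U²)
(R(10) + Z(W(5, 4)))² = (6*10² + (5*(1 - 5*4))*(2 + 5*(1 - 5*4))/7)² = (6*100 + (5*(1 - 20))*(2 + 5*(1 - 20))/7)² = (600 + (5*(-19))*(2 + 5*(-19))/7)² = (600 + (⅐)*(-95)*(2 - 95))² = (600 + (⅐)*(-95)*(-93))² = (600 + 8835/7)² = (13035/7)² = 169911225/49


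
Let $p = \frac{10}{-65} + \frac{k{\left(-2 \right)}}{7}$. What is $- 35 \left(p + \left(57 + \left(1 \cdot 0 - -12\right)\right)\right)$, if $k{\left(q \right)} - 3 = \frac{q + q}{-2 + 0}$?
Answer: $- \frac{31650}{13} \approx -2434.6$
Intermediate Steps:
$k{\left(q \right)} = 3 - q$ ($k{\left(q \right)} = 3 + \frac{q + q}{-2 + 0} = 3 + \frac{2 q}{-2} = 3 + 2 q \left(- \frac{1}{2}\right) = 3 - q$)
$p = \frac{51}{91}$ ($p = \frac{10}{-65} + \frac{3 - -2}{7} = 10 \left(- \frac{1}{65}\right) + \left(3 + 2\right) \frac{1}{7} = - \frac{2}{13} + 5 \cdot \frac{1}{7} = - \frac{2}{13} + \frac{5}{7} = \frac{51}{91} \approx 0.56044$)
$- 35 \left(p + \left(57 + \left(1 \cdot 0 - -12\right)\right)\right) = - 35 \left(\frac{51}{91} + \left(57 + \left(1 \cdot 0 - -12\right)\right)\right) = - 35 \left(\frac{51}{91} + \left(57 + \left(0 + 12\right)\right)\right) = - 35 \left(\frac{51}{91} + \left(57 + 12\right)\right) = - 35 \left(\frac{51}{91} + 69\right) = \left(-35\right) \frac{6330}{91} = - \frac{31650}{13}$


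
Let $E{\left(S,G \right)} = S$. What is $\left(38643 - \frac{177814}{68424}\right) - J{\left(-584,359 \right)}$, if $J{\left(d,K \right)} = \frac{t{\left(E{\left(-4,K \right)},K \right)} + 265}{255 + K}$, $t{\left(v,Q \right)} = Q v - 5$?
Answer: $\frac{405863497219}{10503084} \approx 38642.0$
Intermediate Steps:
$t{\left(v,Q \right)} = -5 + Q v$
$J{\left(d,K \right)} = \frac{260 - 4 K}{255 + K}$ ($J{\left(d,K \right)} = \frac{\left(-5 + K \left(-4\right)\right) + 265}{255 + K} = \frac{\left(-5 - 4 K\right) + 265}{255 + K} = \frac{260 - 4 K}{255 + K}$)
$\left(38643 - \frac{177814}{68424}\right) - J{\left(-584,359 \right)} = \left(38643 - \frac{177814}{68424}\right) - \frac{4 \left(65 - 359\right)}{255 + 359} = \left(38643 - 177814 \cdot \frac{1}{68424}\right) - \frac{4 \left(65 - 359\right)}{614} = \left(38643 - \frac{88907}{34212}\right) - 4 \cdot \frac{1}{614} \left(-294\right) = \left(38643 - \frac{88907}{34212}\right) - - \frac{588}{307} = \frac{1321965409}{34212} + \frac{588}{307} = \frac{405863497219}{10503084}$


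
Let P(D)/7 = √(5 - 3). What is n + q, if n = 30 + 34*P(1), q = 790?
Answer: 820 + 238*√2 ≈ 1156.6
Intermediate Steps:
P(D) = 7*√2 (P(D) = 7*√(5 - 3) = 7*√2)
n = 30 + 238*√2 (n = 30 + 34*(7*√2) = 30 + 238*√2 ≈ 366.58)
n + q = (30 + 238*√2) + 790 = 820 + 238*√2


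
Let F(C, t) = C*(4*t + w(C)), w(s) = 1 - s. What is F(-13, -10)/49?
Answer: 338/49 ≈ 6.8980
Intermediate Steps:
F(C, t) = C*(1 - C + 4*t) (F(C, t) = C*(4*t + (1 - C)) = C*(1 - C + 4*t))
F(-13, -10)/49 = -13*(1 - 1*(-13) + 4*(-10))/49 = -13*(1 + 13 - 40)*(1/49) = -13*(-26)*(1/49) = 338*(1/49) = 338/49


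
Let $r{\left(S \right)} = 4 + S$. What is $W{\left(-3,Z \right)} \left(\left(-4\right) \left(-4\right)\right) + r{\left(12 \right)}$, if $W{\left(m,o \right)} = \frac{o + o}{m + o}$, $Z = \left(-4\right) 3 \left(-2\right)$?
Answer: $\frac{368}{7} \approx 52.571$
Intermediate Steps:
$Z = 24$ ($Z = \left(-12\right) \left(-2\right) = 24$)
$W{\left(m,o \right)} = \frac{2 o}{m + o}$
$W{\left(-3,Z \right)} \left(\left(-4\right) \left(-4\right)\right) + r{\left(12 \right)} = 2 \cdot 24 \frac{1}{-3 + 24} \left(\left(-4\right) \left(-4\right)\right) + \left(4 + 12\right) = 2 \cdot 24 \cdot \frac{1}{21} \cdot 16 + 16 = \frac{16}{7} \cdot 16 + 16 = \frac{256}{7} + 16 = \frac{368}{7}$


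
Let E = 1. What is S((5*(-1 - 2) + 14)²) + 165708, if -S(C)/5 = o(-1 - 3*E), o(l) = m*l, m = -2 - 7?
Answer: 165528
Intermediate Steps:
m = -9
o(l) = -9*l
S(C) = -180 (S(C) = -(-45)*(-1 - 3*1) = -(-45)*(-1 - 3) = -(-45)*(-4) = -5*36 = -180)
S((5*(-1 - 2) + 14)²) + 165708 = -180 + 165708 = 165528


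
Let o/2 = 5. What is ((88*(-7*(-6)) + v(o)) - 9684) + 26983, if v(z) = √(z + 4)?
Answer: 20995 + √14 ≈ 20999.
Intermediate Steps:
o = 10 (o = 2*5 = 10)
v(z) = √(4 + z)
((88*(-7*(-6)) + v(o)) - 9684) + 26983 = ((88*(-7*(-6)) + √(4 + 10)) - 9684) + 26983 = ((88*42 + √14) - 9684) + 26983 = ((3696 + √14) - 9684) + 26983 = (-5988 + √14) + 26983 = 20995 + √14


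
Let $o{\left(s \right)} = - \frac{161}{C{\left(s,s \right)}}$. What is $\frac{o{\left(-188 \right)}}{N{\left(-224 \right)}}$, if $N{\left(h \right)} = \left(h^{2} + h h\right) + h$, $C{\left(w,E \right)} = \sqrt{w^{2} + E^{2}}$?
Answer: $- \frac{23 \sqrt{2}}{5378304} \approx -6.0478 \cdot 10^{-6}$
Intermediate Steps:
$C{\left(w,E \right)} = \sqrt{E^{2} + w^{2}}$
$o{\left(s \right)} = - \frac{161 \sqrt{2}}{2 \sqrt{s^{2}}}$ ($o{\left(s \right)} = - \frac{161}{\sqrt{s^{2} + s^{2}}} = - \frac{161}{\sqrt{2 s^{2}}} = - \frac{161}{\sqrt{2} \sqrt{s^{2}}} = - 161 \frac{\sqrt{2}}{2 \sqrt{s^{2}}} = - \frac{161 \sqrt{2}}{2 \sqrt{s^{2}}}$)
$N{\left(h \right)} = h + 2 h^{2}$ ($N{\left(h \right)} = \left(h^{2} + h^{2}\right) + h = 2 h^{2} + h = h + 2 h^{2}$)
$\frac{o{\left(-188 \right)}}{N{\left(-224 \right)}} = \frac{\left(- \frac{161}{2}\right) \sqrt{2} \frac{1}{\sqrt{\left(-188\right)^{2}}}}{\left(-224\right) \left(1 + 2 \left(-224\right)\right)} = \frac{\left(- \frac{161}{2}\right) \sqrt{2} \frac{1}{\sqrt{35344}}}{\left(-224\right) \left(1 - 448\right)} = \frac{\left(- \frac{161}{2}\right) \sqrt{2} \cdot \frac{1}{188}}{\left(-224\right) \left(-447\right)} = \frac{\left(- \frac{161}{376}\right) \sqrt{2}}{100128} = - \frac{161 \sqrt{2}}{376} \cdot \frac{1}{100128} = - \frac{23 \sqrt{2}}{5378304}$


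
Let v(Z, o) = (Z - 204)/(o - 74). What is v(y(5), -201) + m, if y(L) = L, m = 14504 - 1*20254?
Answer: -1581051/275 ≈ -5749.3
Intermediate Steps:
m = -5750 (m = 14504 - 20254 = -5750)
v(Z, o) = (-204 + Z)/(-74 + o)
v(y(5), -201) + m = (-204 + 5)/(-74 - 201) - 5750 = -199/(-275) - 5750 = -1/275*(-199) - 5750 = 199/275 - 5750 = -1581051/275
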